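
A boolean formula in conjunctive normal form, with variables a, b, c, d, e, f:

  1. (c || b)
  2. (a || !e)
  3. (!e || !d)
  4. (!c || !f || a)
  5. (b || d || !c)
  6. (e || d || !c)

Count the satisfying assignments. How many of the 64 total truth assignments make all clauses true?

18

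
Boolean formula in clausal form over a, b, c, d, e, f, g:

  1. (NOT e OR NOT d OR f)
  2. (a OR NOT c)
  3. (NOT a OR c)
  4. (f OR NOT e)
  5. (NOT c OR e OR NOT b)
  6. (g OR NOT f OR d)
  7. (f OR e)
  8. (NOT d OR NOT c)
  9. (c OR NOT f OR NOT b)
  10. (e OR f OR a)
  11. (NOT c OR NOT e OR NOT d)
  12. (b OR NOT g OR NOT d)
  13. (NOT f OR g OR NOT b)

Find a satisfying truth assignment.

a = False, b = False, c = False, d = False, e = False, f = True, g = True

Check each clause:
  1. (f OR NOT e OR NOT d) — NOT e is true.
  2. (a OR NOT c) — NOT c is true.
  3. (NOT a OR c) — NOT a is true.
  4. (NOT e OR f) — NOT e is true.
  5. (e OR NOT c OR NOT b) — NOT c is true.
  6. (d OR g OR NOT f) — g is true.
  7. (e OR f) — f is true.
  8. (NOT c OR NOT d) — NOT d is true.
  9. (NOT f OR c OR NOT b) — NOT b is true.
  10. (a OR f OR e) — f is true.
  11. (NOT d OR NOT e OR NOT c) — NOT e is true.
  12. (NOT g OR NOT d OR b) — NOT d is true.
  13. (NOT f OR g OR NOT b) — NOT b is true.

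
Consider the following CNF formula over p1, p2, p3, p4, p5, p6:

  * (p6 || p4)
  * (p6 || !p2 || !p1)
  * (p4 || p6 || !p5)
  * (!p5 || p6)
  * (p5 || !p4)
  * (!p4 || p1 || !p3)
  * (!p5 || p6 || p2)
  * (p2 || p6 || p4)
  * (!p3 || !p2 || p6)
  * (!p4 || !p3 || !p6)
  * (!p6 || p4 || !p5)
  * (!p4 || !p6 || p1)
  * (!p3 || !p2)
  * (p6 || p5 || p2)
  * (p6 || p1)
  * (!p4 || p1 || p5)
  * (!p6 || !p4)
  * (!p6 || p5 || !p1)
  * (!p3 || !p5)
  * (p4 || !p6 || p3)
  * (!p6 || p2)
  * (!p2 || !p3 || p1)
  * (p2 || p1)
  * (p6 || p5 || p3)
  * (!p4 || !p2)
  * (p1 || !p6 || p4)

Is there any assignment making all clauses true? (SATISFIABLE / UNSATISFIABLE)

UNSATISFIABLE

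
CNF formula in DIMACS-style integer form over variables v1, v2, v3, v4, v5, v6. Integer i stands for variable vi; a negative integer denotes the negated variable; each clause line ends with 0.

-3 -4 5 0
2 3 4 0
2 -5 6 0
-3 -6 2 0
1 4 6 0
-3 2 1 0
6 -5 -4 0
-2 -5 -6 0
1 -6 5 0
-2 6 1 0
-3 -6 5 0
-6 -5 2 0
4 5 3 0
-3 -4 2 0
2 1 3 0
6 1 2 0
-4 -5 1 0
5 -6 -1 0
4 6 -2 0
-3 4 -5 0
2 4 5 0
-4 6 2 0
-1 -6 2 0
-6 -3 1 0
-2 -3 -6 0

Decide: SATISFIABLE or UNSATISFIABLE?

SATISFIABLE

Set v1 = True and propagate.
Set v2 = True and propagate.
The remaining clauses are satisfied by v3 = False, v4 = True, v5 = False, v6 = False.
Every clause has at least one true literal under this assignment.
So v1=True, v2=True, v3=False, v4=True, v5=False, v6=False is a satisfying assignment.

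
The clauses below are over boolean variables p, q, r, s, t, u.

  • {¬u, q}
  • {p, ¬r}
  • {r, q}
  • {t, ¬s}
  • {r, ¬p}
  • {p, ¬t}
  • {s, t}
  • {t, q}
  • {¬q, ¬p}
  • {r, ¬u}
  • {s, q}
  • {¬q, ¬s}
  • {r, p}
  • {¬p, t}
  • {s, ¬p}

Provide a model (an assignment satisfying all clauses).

p=T, q=F, r=T, s=T, t=T, u=F

u occurs only negated in the remaining clauses — set u = False.
Set p = True and propagate.
  then r is forced to True.
  then q is forced to False.
  then t is forced to True.
  then s is forced to True.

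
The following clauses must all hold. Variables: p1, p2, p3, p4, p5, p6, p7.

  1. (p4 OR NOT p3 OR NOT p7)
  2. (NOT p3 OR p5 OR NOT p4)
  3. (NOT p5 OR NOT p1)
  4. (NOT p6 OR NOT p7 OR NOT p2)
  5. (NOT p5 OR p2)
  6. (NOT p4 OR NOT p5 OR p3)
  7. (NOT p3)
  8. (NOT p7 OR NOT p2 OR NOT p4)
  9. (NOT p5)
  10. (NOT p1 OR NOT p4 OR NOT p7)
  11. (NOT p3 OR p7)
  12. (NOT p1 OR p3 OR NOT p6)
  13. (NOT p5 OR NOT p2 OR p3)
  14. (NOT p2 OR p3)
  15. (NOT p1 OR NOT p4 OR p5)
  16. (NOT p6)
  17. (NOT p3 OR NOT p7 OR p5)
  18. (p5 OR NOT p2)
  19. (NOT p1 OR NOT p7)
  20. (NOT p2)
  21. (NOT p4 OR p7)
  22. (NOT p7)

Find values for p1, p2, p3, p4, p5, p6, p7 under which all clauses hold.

Unit propagation: (NOT p3) forces p3 = False.
(NOT p5) is a unit clause, so p5 = False.
Unit propagation: (NOT p2) forces p2 = False.
Unit propagation: (NOT p6) forces p6 = False.
Unit propagation: (NOT p7) forces p7 = False.
(NOT p4) is a unit clause, so p4 = False.
p1 is now unconstrained; take p1 = False.

p1 = False, p2 = False, p3 = False, p4 = False, p5 = False, p6 = False, p7 = False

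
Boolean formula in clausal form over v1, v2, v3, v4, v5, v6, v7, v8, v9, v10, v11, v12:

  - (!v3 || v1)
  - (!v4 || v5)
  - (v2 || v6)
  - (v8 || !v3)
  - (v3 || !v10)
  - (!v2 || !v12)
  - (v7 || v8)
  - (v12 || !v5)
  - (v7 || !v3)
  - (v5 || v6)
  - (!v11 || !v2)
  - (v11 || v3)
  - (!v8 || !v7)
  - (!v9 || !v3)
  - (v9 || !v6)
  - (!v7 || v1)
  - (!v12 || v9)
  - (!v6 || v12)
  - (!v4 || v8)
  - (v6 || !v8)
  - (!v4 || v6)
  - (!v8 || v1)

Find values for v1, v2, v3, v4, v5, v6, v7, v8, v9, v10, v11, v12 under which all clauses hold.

v1=1, v2=0, v3=0, v4=0, v5=1, v6=1, v7=1, v8=0, v9=1, v10=0, v11=1, v12=1

Pure literal: v1 appears only positively; assign v1 = True.
v4 occurs only negated in the remaining clauses — set v4 = False.
Set v2 = False and propagate.
  then v6 is forced to True.
  then v9 is forced to True.
  then v3 is forced to False.
  then v10 is forced to False.
  then v11 is forced to True.
  then v12 is forced to True.
The remaining clauses are satisfied by v5 = True, v7 = True, v8 = False.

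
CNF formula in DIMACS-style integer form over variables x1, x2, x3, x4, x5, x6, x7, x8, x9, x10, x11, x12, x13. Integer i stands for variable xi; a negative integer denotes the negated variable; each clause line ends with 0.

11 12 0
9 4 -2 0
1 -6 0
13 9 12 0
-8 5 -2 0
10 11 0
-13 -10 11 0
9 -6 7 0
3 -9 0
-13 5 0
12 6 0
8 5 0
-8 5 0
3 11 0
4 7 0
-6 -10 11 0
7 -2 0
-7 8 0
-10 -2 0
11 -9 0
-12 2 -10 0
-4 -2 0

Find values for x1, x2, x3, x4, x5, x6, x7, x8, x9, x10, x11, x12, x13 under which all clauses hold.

x1=T, x2=T, x3=T, x4=F, x5=T, x6=F, x7=T, x8=T, x9=T, x10=F, x11=T, x12=T, x13=F

Check each clause:
  1. {x12, x11} — x11 is true.
  2. {x9, ¬x2, x4} — x9 is true.
  3. {x1, ¬x6} — x1 is true.
  4. {x12, x9, x13} — x9 is true.
  5. {x5, ¬x2, ¬x8} — x5 is true.
  6. {x11, x10} — x11 is true.
  7. {¬x13, x11, ¬x10} — x11 is true.
  8. {x7, ¬x6, x9} — x9 is true.
  9. {x3, ¬x9} — x3 is true.
  10. {x5, ¬x13} — ¬x13 is true.
  11. {x12, x6} — x12 is true.
  12. {x8, x5} — x8 is true.
  13. {x5, ¬x8} — x5 is true.
  14. {x11, x3} — x3 is true.
  15. {x4, x7} — x7 is true.
  16. {¬x10, ¬x6, x11} — ¬x6 is true.
  17. {x7, ¬x2} — x7 is true.
  18. {¬x7, x8} — x8 is true.
  19. {¬x10, ¬x2} — ¬x10 is true.
  20. {¬x9, x11} — x11 is true.
  21. {x2, ¬x10, ¬x12} — x2 is true.
  22. {¬x4, ¬x2} — ¬x4 is true.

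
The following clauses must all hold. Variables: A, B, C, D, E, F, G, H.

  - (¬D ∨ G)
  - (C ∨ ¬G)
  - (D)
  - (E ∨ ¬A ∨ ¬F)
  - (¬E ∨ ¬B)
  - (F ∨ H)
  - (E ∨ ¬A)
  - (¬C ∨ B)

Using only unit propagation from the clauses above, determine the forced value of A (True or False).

False

(D) is a unit clause: D = True.
(G ∨ ¬D) with D = True leaves only G, so G = True.
(C ∨ ¬G) with G = True leaves only C, so C = True.
From (¬C ∨ B) and C = True: B = True.
(¬E ∨ ¬B): since B = True, the clause reduces to (¬E). E = False.
(E ∨ ¬A): since E = False, the clause reduces to (¬A). A = False.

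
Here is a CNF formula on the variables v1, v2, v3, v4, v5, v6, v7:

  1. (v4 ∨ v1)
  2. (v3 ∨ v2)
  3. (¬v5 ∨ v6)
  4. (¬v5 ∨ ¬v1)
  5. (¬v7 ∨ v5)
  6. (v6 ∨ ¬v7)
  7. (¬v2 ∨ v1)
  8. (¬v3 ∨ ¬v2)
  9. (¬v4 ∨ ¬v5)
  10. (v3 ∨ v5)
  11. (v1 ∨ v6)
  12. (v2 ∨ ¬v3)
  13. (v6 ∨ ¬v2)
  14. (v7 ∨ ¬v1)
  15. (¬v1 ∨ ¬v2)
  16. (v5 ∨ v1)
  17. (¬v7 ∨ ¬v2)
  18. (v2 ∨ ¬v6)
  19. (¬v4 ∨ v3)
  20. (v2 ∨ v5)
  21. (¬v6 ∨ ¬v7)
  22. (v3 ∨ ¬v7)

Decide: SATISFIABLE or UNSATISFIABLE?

v2 = True:
  propagation gives v1=True; an empty clause results — contradiction.
v2 = False:
  propagation gives v3=True; an empty clause results — contradiction.
Every branch closes, so no satisfying assignment exists.

UNSATISFIABLE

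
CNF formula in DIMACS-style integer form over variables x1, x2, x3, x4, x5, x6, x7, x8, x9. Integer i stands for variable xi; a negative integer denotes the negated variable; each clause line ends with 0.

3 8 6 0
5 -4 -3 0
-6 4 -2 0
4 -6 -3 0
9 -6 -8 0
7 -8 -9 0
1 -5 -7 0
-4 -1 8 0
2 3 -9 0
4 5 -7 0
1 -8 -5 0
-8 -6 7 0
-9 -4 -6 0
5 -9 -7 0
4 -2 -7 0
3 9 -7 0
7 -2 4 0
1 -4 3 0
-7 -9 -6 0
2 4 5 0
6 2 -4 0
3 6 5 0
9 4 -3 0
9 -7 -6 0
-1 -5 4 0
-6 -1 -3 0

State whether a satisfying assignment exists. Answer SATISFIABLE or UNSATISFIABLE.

Branch on x1: take x1 = False.
Branch on x2: take x2 = True.
Branch on x3: take x3 = True.
The remaining clauses are satisfied by x4 = True, x5 = True, x6 = False, x7 = False, x8 = False, x9 = True.
So x1=F  x2=T  x3=T  x4=T  x5=T  x6=F  x7=F  x8=F  x9=T is a satisfying assignment.

SATISFIABLE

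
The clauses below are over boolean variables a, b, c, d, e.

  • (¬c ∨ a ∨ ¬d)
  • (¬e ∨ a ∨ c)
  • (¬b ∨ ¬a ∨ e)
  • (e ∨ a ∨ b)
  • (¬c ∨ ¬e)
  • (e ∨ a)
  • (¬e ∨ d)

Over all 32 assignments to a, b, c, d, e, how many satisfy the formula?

6

Satisfying assignments:
  a=1 b=0 c=0 d=0 e=0
  a=1 b=0 c=0 d=1 e=0
  a=1 b=0 c=0 d=1 e=1
  a=1 b=0 c=1 d=0 e=0
  a=1 b=0 c=1 d=1 e=0
  a=1 b=1 c=0 d=1 e=1
That's 6 in total.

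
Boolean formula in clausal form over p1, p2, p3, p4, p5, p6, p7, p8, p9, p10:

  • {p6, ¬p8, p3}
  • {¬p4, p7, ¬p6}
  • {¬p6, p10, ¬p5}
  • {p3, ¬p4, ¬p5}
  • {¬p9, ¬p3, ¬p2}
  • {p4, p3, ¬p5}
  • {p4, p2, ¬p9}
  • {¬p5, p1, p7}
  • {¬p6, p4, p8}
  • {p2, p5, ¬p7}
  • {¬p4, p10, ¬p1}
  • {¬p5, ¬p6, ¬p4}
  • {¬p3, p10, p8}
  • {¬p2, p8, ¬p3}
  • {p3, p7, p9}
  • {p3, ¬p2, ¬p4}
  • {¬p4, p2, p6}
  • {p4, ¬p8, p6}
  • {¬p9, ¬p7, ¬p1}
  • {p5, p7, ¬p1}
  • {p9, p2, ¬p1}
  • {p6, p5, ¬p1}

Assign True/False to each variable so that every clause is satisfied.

p1=T, p2=T, p3=F, p4=F, p5=F, p6=T, p7=T, p8=T, p9=F, p10=F

Branch on p1: take p1 = True.
Branch on p2: take p2 = True.
The remaining clauses are satisfied by p3 = False, p4 = False, p5 = False, p6 = True, p7 = True, p8 = True, p9 = False, p10 = False.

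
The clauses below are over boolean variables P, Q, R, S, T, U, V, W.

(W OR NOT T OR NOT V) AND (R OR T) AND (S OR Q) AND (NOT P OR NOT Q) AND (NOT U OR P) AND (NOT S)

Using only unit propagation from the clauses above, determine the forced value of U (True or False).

(NOT S) is a unit clause: S = False.
(Q OR S) with S = False leaves only Q, so Q = True.
(NOT P OR NOT Q) with Q = True leaves only NOT P, so P = False.
From (P OR NOT U) and P = False: U = False.

False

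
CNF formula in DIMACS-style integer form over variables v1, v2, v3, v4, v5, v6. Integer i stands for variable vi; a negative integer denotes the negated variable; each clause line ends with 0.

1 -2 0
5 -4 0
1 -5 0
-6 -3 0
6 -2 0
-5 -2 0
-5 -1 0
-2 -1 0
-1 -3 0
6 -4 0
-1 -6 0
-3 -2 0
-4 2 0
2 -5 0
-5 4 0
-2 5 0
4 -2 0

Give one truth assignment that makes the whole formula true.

v1 = 0, v2 = 0, v3 = 0, v4 = 0, v5 = 0, v6 = 1

Check each clause:
  1. (v1 ∨ ¬v2) — ¬v2 is true.
  2. (v5 ∨ ¬v4) — ¬v4 is true.
  3. (¬v5 ∨ v1) — ¬v5 is true.
  4. (¬v6 ∨ ¬v3) — ¬v3 is true.
  5. (¬v2 ∨ v6) — v6 is true.
  6. (¬v5 ∨ ¬v2) — ¬v5 is true.
  7. (¬v5 ∨ ¬v1) — ¬v5 is true.
  8. (¬v2 ∨ ¬v1) — ¬v2 is true.
  9. (¬v3 ∨ ¬v1) — ¬v3 is true.
  10. (¬v4 ∨ v6) — ¬v4 is true.
  11. (¬v6 ∨ ¬v1) — ¬v1 is true.
  12. (¬v2 ∨ ¬v3) — ¬v3 is true.
  13. (¬v4 ∨ v2) — ¬v4 is true.
  14. (¬v5 ∨ v2) — ¬v5 is true.
  15. (v4 ∨ ¬v5) — ¬v5 is true.
  16. (v5 ∨ ¬v2) — ¬v2 is true.
  17. (v4 ∨ ¬v2) — ¬v2 is true.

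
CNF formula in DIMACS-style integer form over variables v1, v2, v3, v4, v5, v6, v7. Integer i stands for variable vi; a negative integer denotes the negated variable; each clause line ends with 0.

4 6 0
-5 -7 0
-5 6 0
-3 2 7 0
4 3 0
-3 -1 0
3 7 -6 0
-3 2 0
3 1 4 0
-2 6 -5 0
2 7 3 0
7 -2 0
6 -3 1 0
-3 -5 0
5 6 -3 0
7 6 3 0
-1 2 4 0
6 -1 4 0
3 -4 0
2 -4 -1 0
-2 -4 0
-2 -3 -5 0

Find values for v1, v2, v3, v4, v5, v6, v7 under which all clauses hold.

v1 = F, v2 = T, v3 = T, v4 = F, v5 = F, v6 = T, v7 = T

Check each clause:
  1. (v6 OR v4) — v6 is true.
  2. (NOT v7 OR NOT v5) — NOT v5 is true.
  3. (NOT v5 OR v6) — NOT v5 is true.
  4. (v7 OR NOT v3 OR v2) — v2 is true.
  5. (v4 OR v3) — v3 is true.
  6. (NOT v1 OR NOT v3) — NOT v1 is true.
  7. (NOT v6 OR v7 OR v3) — v3 is true.
  8. (NOT v3 OR v2) — v2 is true.
  9. (v4 OR v1 OR v3) — v3 is true.
  10. (v6 OR NOT v5 OR NOT v2) — NOT v5 is true.
  11. (v7 OR v3 OR v2) — v2 is true.
  12. (NOT v2 OR v7) — v7 is true.
  13. (v1 OR NOT v3 OR v6) — v6 is true.
  14. (NOT v3 OR NOT v5) — NOT v5 is true.
  15. (v6 OR v5 OR NOT v3) — v6 is true.
  16. (v6 OR v7 OR v3) — v3 is true.
  17. (NOT v1 OR v2 OR v4) — v2 is true.
  18. (NOT v1 OR v4 OR v6) — v6 is true.
  19. (NOT v4 OR v3) — v3 is true.
  20. (v2 OR NOT v4 OR NOT v1) — v2 is true.
  21. (NOT v2 OR NOT v4) — NOT v4 is true.
  22. (NOT v2 OR NOT v3 OR NOT v5) — NOT v5 is true.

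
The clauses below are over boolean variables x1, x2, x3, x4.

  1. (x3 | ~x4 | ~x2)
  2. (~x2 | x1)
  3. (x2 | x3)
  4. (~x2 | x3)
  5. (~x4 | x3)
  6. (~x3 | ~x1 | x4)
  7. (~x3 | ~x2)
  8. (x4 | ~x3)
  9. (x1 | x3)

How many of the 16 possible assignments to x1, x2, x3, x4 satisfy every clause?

2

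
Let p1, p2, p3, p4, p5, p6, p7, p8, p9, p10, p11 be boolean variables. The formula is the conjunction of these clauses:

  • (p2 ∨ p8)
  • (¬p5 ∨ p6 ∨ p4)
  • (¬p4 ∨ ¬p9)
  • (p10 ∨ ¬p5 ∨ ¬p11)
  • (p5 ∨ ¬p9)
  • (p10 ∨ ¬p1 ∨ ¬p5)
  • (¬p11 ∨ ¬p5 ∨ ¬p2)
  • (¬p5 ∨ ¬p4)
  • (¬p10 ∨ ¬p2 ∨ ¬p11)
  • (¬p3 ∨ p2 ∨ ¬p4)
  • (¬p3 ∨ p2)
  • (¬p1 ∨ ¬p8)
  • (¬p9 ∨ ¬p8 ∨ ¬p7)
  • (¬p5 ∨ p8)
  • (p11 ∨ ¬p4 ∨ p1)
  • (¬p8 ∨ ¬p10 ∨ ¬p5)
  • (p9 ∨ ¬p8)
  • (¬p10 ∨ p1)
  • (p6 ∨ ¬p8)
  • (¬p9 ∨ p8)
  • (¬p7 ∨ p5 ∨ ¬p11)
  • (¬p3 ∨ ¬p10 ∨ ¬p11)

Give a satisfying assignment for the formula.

p1 = T, p2 = T, p3 = T, p4 = F, p5 = F, p6 = F, p7 = F, p8 = F, p9 = F, p10 = F, p11 = F

Check each clause:
  1. (p8 ∨ p2) — p2 is true.
  2. (p6 ∨ ¬p5 ∨ p4) — ¬p5 is true.
  3. (¬p4 ∨ ¬p9) — ¬p4 is true.
  4. (¬p5 ∨ p10 ∨ ¬p11) — ¬p5 is true.
  5. (¬p9 ∨ p5) — ¬p9 is true.
  6. (¬p5 ∨ ¬p1 ∨ p10) — ¬p5 is true.
  7. (¬p11 ∨ ¬p2 ∨ ¬p5) — ¬p5 is true.
  8. (¬p4 ∨ ¬p5) — ¬p5 is true.
  9. (¬p2 ∨ ¬p10 ∨ ¬p11) — ¬p11 is true.
  10. (¬p4 ∨ p2 ∨ ¬p3) — p2 is true.
  11. (p2 ∨ ¬p3) — p2 is true.
  12. (¬p8 ∨ ¬p1) — ¬p8 is true.
  13. (¬p7 ∨ ¬p9 ∨ ¬p8) — ¬p8 is true.
  14. (¬p5 ∨ p8) — ¬p5 is true.
  15. (¬p4 ∨ p1 ∨ p11) — p1 is true.
  16. (¬p10 ∨ ¬p8 ∨ ¬p5) — ¬p8 is true.
  17. (¬p8 ∨ p9) — ¬p8 is true.
  18. (¬p10 ∨ p1) — p1 is true.
  19. (p6 ∨ ¬p8) — ¬p8 is true.
  20. (¬p9 ∨ p8) — ¬p9 is true.
  21. (p5 ∨ ¬p7 ∨ ¬p11) — ¬p7 is true.
  22. (¬p11 ∨ ¬p10 ∨ ¬p3) — ¬p11 is true.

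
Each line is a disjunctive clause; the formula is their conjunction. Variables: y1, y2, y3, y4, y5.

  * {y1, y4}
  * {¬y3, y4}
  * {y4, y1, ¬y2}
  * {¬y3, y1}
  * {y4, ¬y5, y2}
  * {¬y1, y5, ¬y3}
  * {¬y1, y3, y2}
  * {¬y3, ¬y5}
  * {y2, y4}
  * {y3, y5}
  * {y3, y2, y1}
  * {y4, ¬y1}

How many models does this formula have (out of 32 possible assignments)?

Satisfying assignments:
  y1=F y2=T y3=F y4=T y5=T
  y1=T y2=T y3=F y4=T y5=T
That's 2 in total.

2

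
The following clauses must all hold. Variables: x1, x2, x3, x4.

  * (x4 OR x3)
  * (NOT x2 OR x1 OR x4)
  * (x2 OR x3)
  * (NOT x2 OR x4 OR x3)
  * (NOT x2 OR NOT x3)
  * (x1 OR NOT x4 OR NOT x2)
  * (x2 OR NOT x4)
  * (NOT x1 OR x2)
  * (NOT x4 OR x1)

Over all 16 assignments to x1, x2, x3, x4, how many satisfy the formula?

Satisfying assignments:
  x1=0 x2=0 x3=1 x4=0
  x1=1 x2=1 x3=0 x4=1
Count: 2.

2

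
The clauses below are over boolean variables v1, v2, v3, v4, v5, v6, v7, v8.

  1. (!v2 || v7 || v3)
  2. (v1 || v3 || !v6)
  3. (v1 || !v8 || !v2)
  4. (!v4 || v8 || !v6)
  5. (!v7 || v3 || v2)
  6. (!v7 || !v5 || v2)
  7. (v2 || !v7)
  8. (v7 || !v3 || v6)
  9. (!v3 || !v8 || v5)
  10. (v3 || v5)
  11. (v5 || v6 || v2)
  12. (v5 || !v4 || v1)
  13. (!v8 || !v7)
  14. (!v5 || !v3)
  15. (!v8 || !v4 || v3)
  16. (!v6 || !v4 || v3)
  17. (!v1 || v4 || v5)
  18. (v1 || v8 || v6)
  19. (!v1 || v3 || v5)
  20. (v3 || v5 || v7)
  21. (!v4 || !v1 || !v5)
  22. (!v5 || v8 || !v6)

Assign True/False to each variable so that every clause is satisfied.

v1=0  v2=0  v3=0  v4=0  v5=1  v6=0  v7=0  v8=1

Branch on v1: take v1 = False.
Try v2 = False.
  then v7 is forced to False.
For the remaining variables, v3 = False, v4 = False, v5 = True, v6 = False, v8 = True works.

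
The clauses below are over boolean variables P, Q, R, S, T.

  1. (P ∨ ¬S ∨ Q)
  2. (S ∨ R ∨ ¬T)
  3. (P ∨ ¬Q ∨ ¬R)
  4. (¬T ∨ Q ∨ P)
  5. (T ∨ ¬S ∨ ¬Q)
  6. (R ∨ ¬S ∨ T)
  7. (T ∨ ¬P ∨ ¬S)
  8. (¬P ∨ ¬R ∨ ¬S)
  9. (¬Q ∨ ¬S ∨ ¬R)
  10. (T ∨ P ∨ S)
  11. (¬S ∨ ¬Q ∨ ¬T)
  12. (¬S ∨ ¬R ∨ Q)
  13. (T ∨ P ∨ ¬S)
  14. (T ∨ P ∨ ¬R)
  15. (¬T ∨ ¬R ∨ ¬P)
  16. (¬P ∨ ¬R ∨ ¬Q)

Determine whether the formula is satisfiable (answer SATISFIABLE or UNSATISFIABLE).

Set P = True and propagate.
Set Q = False and propagate.
For the remaining variables, R = False, S = True, T = True works.
So P=True, Q=False, R=False, S=True, T=True is a satisfying assignment.

SATISFIABLE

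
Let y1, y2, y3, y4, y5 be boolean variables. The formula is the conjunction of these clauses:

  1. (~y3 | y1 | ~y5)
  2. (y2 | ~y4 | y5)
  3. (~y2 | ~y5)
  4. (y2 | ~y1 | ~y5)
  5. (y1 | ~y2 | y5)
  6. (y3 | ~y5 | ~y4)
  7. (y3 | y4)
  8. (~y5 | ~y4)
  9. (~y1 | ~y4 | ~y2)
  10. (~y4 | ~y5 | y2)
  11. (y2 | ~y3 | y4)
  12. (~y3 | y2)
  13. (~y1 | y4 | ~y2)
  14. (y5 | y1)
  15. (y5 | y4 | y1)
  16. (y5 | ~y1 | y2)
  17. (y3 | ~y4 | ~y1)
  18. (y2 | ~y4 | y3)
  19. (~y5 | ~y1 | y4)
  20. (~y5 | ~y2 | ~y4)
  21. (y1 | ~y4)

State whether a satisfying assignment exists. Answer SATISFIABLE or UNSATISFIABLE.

y4 = True:
  propagation gives y5=False, y2=True, y1=True; an empty clause results — contradiction.
y4 = False:
  propagation gives y3=True, y2=True, y5=False, y1=True; an empty clause results — contradiction.
Every branch closes, so no satisfying assignment exists.

UNSATISFIABLE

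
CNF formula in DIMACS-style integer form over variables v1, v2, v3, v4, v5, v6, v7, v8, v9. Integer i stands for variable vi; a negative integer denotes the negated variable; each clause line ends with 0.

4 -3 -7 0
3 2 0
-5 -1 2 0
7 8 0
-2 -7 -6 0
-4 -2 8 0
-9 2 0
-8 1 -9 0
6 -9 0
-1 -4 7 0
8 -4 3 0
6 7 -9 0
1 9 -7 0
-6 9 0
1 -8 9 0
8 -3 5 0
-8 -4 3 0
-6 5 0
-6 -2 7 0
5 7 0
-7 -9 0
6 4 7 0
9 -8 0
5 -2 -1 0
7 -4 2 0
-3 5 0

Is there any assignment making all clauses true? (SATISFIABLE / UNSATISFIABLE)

Try v1 = True.
Branch on v2: take v2 = True.
  then v5 is forced to True.
Set v3 = False and propagate.
The remaining clauses are satisfied by v4 = False, v6 = False, v7 = True, v8 = False, v9 = False.
Every clause has at least one true literal under this assignment.
So v1=True  v2=True  v3=False  v4=False  v5=True  v6=False  v7=True  v8=False  v9=False is a satisfying assignment.

SATISFIABLE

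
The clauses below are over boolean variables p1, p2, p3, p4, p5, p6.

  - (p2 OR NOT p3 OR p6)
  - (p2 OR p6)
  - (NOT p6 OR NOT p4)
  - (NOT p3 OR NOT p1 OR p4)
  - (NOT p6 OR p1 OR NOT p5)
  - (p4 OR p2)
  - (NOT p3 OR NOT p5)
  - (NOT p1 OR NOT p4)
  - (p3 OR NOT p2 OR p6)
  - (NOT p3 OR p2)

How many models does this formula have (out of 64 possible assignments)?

The models are:
  p1=F p2=T p3=F p4=F p5=F p6=T
  p1=F p2=T p3=T p4=F p5=F p6=F
  p1=F p2=T p3=T p4=F p5=F p6=T
  p1=F p2=T p3=T p4=T p5=F p6=F
  p1=T p2=T p3=F p4=F p5=F p6=T
  p1=T p2=T p3=F p4=F p5=T p6=T
That's 6 in total.

6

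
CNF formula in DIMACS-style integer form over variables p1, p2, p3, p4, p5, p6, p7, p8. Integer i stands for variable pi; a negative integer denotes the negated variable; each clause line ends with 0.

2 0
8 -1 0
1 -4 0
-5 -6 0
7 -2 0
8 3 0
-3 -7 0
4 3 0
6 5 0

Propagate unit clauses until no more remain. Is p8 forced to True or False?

Unit clause (p2) sets p2 = True.
(p7 | ~p2): since p2 = True, the clause reduces to (p7). p7 = True.
In (~p7 | ~p3), ~p7 is now false; ~p3 must hold, so p3 = False.
(p3 | p8): since p3 = False, the clause reduces to (p8). p8 = True.

True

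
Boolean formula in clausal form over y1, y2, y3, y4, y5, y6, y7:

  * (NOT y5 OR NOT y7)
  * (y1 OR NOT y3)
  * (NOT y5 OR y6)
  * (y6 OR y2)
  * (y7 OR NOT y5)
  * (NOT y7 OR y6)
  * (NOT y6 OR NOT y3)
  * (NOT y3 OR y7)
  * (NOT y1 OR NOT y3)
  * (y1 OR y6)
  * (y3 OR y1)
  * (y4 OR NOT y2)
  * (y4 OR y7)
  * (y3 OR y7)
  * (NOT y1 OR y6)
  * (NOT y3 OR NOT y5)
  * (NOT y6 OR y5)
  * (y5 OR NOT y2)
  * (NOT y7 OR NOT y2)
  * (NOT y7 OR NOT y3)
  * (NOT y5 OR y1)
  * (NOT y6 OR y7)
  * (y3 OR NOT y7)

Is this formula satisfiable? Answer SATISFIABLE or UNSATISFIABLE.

y7 = True:
  propagation gives y5=False, y6=True; an empty clause results — contradiction.
y7 = False:
  propagation gives y5=False, y3=False; an empty clause results — contradiction.
Every branch closes, so no satisfying assignment exists.

UNSATISFIABLE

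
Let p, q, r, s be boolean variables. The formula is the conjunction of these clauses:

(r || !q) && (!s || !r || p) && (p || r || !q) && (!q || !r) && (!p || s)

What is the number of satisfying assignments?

5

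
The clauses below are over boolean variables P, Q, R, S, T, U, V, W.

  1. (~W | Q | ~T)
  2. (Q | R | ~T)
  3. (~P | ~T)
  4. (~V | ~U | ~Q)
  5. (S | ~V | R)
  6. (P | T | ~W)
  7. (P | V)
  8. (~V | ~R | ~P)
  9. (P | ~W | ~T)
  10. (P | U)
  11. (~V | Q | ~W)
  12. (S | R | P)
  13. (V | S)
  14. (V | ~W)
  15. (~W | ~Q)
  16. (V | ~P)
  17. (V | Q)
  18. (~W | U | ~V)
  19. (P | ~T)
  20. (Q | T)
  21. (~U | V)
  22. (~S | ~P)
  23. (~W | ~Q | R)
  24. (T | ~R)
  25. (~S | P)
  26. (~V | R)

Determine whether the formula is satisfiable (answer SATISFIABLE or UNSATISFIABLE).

UNSATISFIABLE

V = True:
  propagation gives R=True, P=False, U=True, Q=False; an empty clause results — contradiction.
V = False:
  propagation gives P=True; an empty clause results — contradiction.
Every branch closes, so no satisfying assignment exists.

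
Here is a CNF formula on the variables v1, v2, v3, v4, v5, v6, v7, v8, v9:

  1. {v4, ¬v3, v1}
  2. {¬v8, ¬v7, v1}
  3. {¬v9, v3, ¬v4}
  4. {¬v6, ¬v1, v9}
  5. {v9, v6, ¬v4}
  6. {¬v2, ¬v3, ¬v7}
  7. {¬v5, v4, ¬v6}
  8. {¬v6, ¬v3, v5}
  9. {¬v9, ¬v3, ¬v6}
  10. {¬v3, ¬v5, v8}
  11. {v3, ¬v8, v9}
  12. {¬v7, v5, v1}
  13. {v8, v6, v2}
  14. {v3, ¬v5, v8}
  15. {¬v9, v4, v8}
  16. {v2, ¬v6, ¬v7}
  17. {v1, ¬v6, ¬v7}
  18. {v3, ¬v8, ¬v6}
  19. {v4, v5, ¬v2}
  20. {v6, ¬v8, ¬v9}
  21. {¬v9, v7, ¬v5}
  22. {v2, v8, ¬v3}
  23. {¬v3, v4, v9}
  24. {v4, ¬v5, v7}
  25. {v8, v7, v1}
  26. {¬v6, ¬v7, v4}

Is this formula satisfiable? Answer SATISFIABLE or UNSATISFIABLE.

SATISFIABLE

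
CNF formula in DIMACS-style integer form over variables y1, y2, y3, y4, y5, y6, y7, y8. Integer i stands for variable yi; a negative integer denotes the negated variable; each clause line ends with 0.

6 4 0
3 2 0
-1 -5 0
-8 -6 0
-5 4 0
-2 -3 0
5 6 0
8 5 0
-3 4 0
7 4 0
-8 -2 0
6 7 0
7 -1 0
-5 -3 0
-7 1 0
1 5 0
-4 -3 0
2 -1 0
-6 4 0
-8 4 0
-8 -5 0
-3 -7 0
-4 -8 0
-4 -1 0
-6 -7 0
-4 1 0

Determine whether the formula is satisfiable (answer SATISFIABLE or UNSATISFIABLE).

UNSATISFIABLE

y4 = True:
  propagation gives y3=False, y2=True, y8=False, y5=True; an empty clause results — contradiction.
y4 = False:
  propagation gives y6=True; an empty clause results — contradiction.
Every branch closes, so no satisfying assignment exists.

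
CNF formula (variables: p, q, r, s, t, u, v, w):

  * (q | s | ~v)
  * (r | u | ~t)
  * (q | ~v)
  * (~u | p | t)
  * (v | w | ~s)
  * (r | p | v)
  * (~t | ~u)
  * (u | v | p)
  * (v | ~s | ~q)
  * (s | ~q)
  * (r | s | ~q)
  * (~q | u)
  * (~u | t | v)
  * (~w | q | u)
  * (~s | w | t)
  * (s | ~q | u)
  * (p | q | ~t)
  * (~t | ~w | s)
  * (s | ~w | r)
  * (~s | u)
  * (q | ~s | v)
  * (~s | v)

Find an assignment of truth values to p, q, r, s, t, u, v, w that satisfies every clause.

p=True, q=False, r=True, s=False, t=True, u=False, v=False, w=False

Pure literal: p appears only positively; assign p = True.
Pure literal: r appears only positively; assign r = True.
Set q = False and propagate.
  then v is forced to False.
  then s is forced to False.
Try t = True.
  then u is forced to False.
  then w is forced to False.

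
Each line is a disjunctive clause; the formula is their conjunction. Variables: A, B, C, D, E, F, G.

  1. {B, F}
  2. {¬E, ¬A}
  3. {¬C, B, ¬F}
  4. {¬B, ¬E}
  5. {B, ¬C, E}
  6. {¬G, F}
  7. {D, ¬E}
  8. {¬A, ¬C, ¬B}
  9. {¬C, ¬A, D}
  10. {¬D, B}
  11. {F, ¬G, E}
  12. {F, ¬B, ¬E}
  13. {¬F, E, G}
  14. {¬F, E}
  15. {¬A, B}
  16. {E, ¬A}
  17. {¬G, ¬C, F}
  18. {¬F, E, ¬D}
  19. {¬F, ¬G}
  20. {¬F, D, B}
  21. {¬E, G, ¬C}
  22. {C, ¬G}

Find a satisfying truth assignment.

A=0, B=1, C=1, D=0, E=0, F=0, G=0

A occurs only negated in the remaining clauses — set A = False.
Try B = True.
  then E is forced to False.
  then F is forced to False.
  then G is forced to False.
C, D are now unconstrained; take C = True, D = False.
Every clause has at least one true literal under this assignment.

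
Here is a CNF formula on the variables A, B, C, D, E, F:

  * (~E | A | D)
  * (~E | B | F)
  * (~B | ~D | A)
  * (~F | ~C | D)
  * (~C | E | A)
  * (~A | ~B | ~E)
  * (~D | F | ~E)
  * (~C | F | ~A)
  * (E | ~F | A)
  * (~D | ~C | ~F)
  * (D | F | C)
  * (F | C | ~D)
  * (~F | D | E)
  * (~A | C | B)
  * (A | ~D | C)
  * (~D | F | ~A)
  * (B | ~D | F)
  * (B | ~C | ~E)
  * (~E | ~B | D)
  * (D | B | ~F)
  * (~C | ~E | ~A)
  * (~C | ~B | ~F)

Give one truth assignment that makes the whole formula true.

A = True, B = True, C = False, D = True, E = False, F = True

Try A = True.
Try B = True.
  then E is forced to False.
Set C = False and propagate.
The remaining clauses are satisfied by D = True, F = True.
Check each clause:
  1. (~E | A | D) — A is true.
  2. (F | B | ~E) — B is true.
  3. (A | ~B | ~D) — A is true.
  4. (~F | ~C | D) — D is true.
  5. (E | A | ~C) — A is true.
  6. (~B | ~E | ~A) — ~E is true.
  7. (~D | ~E | F) — ~E is true.
  8. (~C | ~A | F) — ~C is true.
  9. (E | ~F | A) — A is true.
  10. (~D | ~F | ~C) — ~C is true.
  11. (C | F | D) — D is true.
  12. (C | F | ~D) — F is true.
  13. (D | ~F | E) — D is true.
  14. (C | B | ~A) — B is true.
  15. (C | ~D | A) — A is true.
  16. (F | ~D | ~A) — F is true.
  17. (~D | B | F) — B is true.
  18. (~E | ~C | B) — B is true.
  19. (~B | ~E | D) — ~E is true.
  20. (B | ~F | D) — B is true.
  21. (~A | ~E | ~C) — ~E is true.
  22. (~C | ~B | ~F) — ~C is true.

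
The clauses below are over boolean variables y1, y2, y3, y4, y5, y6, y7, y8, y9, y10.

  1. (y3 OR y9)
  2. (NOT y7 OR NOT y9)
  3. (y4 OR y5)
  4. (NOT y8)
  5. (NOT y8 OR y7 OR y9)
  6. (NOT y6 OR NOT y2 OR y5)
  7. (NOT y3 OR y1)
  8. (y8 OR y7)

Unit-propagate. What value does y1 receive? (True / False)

Unit clause (NOT y8) sets y8 = False.
(y8 OR y7) with y8 = False leaves only y7, so y7 = True.
In (NOT y7 OR NOT y9), NOT y7 is now false; NOT y9 must hold, so y9 = False.
In (y3 OR y9), y9 is now false; y3 must hold, so y3 = True.
(y1 OR NOT y3) with y3 = True leaves only y1, so y1 = True.

True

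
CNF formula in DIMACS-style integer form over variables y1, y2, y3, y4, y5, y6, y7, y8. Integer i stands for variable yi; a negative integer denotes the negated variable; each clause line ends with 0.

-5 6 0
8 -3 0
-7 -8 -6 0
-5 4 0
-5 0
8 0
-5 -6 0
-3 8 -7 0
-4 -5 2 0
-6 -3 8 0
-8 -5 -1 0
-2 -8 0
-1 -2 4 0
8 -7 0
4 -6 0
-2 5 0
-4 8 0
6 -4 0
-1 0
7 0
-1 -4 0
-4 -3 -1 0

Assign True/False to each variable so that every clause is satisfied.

y1=F, y2=F, y3=F, y4=F, y5=F, y6=F, y7=T, y8=T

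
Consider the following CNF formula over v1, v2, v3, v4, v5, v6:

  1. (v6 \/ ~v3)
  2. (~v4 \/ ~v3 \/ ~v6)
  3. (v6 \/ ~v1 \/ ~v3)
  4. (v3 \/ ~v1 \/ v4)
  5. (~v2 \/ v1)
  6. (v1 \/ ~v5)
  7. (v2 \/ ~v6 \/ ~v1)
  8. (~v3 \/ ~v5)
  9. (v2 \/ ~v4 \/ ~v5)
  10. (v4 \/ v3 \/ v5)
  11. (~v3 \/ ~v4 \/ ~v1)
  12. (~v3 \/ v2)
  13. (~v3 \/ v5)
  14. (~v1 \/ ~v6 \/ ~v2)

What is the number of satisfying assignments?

5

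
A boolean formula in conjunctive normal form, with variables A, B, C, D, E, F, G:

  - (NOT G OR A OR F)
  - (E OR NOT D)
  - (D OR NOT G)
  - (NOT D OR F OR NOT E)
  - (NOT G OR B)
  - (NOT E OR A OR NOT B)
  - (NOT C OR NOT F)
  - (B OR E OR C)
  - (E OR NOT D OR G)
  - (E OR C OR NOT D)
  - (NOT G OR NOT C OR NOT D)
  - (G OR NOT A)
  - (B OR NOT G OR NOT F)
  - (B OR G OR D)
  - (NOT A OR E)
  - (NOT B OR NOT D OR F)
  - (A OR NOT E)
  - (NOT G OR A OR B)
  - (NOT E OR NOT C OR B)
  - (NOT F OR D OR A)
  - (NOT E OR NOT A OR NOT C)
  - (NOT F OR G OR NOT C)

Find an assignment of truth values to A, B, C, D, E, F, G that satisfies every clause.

A = True, B = True, C = False, D = True, E = True, F = True, G = True

Branch on A: take A = True.
  then G is forced to True.
  then D is forced to True.
  then E is forced to True.
  then F is forced to True.
  then B is forced to True.
  then C is forced to False.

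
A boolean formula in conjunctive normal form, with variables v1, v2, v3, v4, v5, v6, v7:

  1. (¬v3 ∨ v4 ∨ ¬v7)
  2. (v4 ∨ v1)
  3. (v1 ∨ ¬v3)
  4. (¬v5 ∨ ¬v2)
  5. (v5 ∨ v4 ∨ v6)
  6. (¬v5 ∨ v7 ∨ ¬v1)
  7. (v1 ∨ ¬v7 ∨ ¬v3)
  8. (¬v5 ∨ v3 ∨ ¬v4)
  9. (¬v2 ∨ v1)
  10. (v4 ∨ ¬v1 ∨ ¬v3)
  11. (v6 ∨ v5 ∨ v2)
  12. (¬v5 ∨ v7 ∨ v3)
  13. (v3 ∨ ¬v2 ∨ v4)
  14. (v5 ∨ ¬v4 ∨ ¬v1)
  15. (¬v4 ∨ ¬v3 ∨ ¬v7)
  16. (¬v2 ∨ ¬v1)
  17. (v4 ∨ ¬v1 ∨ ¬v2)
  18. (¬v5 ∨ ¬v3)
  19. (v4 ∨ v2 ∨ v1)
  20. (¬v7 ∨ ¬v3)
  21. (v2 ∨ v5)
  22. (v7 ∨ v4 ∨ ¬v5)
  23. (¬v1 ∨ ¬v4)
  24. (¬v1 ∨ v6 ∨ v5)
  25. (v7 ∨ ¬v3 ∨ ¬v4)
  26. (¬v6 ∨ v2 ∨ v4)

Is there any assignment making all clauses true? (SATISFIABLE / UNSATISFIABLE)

SATISFIABLE

Branch on v1: take v1 = True.
  then v2 is forced to False.
  then v5 is forced to True.
  then v7 is forced to True.
  then v3 is forced to False.
  then v4 is forced to False.
  then v6 is forced to False.
So v1 = True, v2 = False, v3 = False, v4 = False, v5 = True, v6 = False, v7 = True is a satisfying assignment.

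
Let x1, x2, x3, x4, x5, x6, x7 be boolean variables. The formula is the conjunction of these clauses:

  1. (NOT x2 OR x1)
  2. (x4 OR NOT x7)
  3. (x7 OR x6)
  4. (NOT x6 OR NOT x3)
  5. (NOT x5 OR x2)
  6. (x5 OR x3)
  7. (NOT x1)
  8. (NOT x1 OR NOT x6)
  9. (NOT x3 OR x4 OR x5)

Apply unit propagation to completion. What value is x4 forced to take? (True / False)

True

(NOT x1) stands alone — x1 = False.
(x1 OR NOT x2) with x1 = False leaves only NOT x2, so x2 = False.
(x2 OR NOT x5) with x2 = False leaves only NOT x5, so x5 = False.
(x3 OR x5) with x5 = False leaves only x3, so x3 = True.
In (NOT x6 OR NOT x3), NOT x3 is now false; NOT x6 must hold, so x6 = False.
(x7 OR x6) with x6 = False leaves only x7, so x7 = True.
From (x4 OR NOT x7) and x7 = True: x4 = True.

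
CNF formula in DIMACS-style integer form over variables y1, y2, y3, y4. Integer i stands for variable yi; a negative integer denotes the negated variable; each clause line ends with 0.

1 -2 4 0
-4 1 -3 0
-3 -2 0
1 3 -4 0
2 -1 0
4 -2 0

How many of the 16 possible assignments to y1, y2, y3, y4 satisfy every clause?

3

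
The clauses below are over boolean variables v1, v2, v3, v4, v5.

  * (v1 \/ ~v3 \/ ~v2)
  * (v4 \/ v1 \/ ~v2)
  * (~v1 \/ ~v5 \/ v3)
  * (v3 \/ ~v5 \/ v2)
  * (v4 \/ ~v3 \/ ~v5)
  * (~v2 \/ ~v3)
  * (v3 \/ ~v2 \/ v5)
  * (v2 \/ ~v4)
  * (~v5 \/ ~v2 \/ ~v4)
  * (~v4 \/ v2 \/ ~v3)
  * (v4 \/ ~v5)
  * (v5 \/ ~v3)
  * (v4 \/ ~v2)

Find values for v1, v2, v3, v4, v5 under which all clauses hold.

v1 = F  v2 = F  v3 = F  v4 = F  v5 = F

Branch on v1: take v1 = False.
Branch on v2: take v2 = False.
  then v4 is forced to False.
  then v5 is forced to False.
  then v3 is forced to False.
Check each clause:
  1. (v1 \/ ~v2 \/ ~v3) — ~v3 is true.
  2. (~v2 \/ v4 \/ v1) — ~v2 is true.
  3. (v3 \/ ~v5 \/ ~v1) — ~v1 is true.
  4. (v3 \/ v2 \/ ~v5) — ~v5 is true.
  5. (v4 \/ ~v3 \/ ~v5) — ~v5 is true.
  6. (~v2 \/ ~v3) — ~v3 is true.
  7. (v3 \/ v5 \/ ~v2) — ~v2 is true.
  8. (v2 \/ ~v4) — ~v4 is true.
  9. (~v4 \/ ~v5 \/ ~v2) — ~v5 is true.
  10. (v2 \/ ~v3 \/ ~v4) — ~v4 is true.
  11. (~v5 \/ v4) — ~v5 is true.
  12. (v5 \/ ~v3) — ~v3 is true.
  13. (v4 \/ ~v2) — ~v2 is true.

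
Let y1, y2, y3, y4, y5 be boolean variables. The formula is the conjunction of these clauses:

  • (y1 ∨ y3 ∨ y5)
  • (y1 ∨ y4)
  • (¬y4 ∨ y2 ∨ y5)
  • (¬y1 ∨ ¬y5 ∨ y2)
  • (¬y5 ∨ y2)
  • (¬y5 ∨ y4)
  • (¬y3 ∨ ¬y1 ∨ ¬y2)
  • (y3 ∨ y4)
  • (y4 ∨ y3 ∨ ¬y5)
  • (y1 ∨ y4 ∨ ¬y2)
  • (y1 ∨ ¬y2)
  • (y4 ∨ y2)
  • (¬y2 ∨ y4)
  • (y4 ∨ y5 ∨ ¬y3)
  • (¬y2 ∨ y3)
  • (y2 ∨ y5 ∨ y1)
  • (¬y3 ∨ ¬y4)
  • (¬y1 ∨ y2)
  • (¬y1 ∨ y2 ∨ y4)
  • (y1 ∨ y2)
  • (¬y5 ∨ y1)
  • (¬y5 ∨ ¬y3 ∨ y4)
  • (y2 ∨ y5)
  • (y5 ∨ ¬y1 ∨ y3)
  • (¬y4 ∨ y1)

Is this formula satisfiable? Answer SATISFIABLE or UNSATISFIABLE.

y2 = True:
  propagation gives y1=True, y3=False; an empty clause results — contradiction.
y2 = False:
  propagation gives y5=False; an empty clause results — contradiction.
Every branch closes, so no satisfying assignment exists.

UNSATISFIABLE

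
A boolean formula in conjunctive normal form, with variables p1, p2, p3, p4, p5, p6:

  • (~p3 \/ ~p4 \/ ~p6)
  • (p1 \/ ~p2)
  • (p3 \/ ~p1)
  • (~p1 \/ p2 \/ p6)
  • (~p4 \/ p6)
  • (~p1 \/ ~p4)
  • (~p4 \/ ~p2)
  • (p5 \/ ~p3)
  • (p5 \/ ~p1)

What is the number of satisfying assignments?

11

Split on p1, then p4.
  p1=1, p4=1: a clause becomes empty — 0.
  p1=1, p4=0: remaining (p2,p3,p5,p6) ∈ {(0,1,1,1); (1,1,1,0); (1,1,1,1)} — 3.
  p1=0, p4=1: remaining (p2,p3,p5,p6) ∈ {(0,0,0,1); (0,0,1,1)} — 2.
  p1=0, p4=0: p6 free; 3 ways for (p2,p3,p5) × 2^1 = 6.
Total: 0 + 3 + 2 + 6 = 11.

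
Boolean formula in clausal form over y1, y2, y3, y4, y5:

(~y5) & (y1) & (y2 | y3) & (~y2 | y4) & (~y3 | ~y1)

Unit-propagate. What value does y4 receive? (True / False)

True

(~y5) is a unit clause: y5 = False.
Unit clause (y1) sets y1 = True.
(~y3 | ~y1): since y1 = True, the clause reduces to (~y3). y3 = False.
From (y3 | y2) and y3 = False: y2 = True.
(~y2 | y4): since y2 = True, the clause reduces to (y4). y4 = True.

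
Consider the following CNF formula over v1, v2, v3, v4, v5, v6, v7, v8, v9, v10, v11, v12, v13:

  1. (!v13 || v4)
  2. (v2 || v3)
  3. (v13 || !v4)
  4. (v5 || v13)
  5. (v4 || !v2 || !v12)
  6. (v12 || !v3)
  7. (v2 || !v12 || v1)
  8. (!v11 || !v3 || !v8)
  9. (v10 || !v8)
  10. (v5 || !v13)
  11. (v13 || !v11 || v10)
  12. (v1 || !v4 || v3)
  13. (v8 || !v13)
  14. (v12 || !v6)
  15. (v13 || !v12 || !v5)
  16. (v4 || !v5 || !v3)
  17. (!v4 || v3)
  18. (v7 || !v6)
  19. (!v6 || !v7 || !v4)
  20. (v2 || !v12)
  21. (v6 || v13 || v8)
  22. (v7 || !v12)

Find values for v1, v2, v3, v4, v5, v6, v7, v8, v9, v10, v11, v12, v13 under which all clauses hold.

v10 occurs only positively in the remaining clauses — set v10 = True.
v11 occurs only negated in the remaining clauses — set v11 = False.
Branch on v1: take v1 = False.
Branch on v2: take v2 = True.
The remaining clauses are satisfied by v3 = True, v4 = True, v5 = True, v6 = False, v7 = True, v8 = True, v9 = True, v12 = True, v13 = True.
Every clause has at least one true literal under this assignment.
Check each clause:
  1. (!v13 || v4) — v4 is true.
  2. (v2 || v3) — v2 is true.
  3. (v13 || !v4) — v13 is true.
  4. (v5 || v13) — v5 is true.
  5. (v4 || !v12 || !v2) — v4 is true.
  6. (v12 || !v3) — v12 is true.
  7. (v1 || v2 || !v12) — v2 is true.
  8. (!v11 || !v8 || !v3) — !v11 is true.
  9. (!v8 || v10) — v10 is true.
  10. (v5 || !v13) — v5 is true.
  11. (v10 || !v11 || v13) — v10 is true.
  12. (!v4 || v1 || v3) — v3 is true.
  13. (v8 || !v13) — v8 is true.
  14. (!v6 || v12) — !v6 is true.
  15. (!v12 || !v5 || v13) — v13 is true.
  16. (v4 || !v3 || !v5) — v4 is true.
  17. (!v4 || v3) — v3 is true.
  18. (v7 || !v6) — !v6 is true.
  19. (!v6 || !v7 || !v4) — !v6 is true.
  20. (!v12 || v2) — v2 is true.
  21. (v8 || v13 || v6) — v8 is true.
  22. (v7 || !v12) — v7 is true.

v1 = F, v2 = T, v3 = T, v4 = T, v5 = T, v6 = F, v7 = T, v8 = T, v9 = T, v10 = T, v11 = F, v12 = T, v13 = T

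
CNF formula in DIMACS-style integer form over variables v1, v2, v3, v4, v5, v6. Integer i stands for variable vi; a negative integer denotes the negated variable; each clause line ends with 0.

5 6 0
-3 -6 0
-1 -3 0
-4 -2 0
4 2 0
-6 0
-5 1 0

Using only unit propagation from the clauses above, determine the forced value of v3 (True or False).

False

Unit clause (NOT v6) sets v6 = False.
From (v6 OR v5) and v6 = False: v5 = True.
From (v1 OR NOT v5) and v5 = True: v1 = True.
(NOT v3 OR NOT v1): since v1 = True, the clause reduces to (NOT v3). v3 = False.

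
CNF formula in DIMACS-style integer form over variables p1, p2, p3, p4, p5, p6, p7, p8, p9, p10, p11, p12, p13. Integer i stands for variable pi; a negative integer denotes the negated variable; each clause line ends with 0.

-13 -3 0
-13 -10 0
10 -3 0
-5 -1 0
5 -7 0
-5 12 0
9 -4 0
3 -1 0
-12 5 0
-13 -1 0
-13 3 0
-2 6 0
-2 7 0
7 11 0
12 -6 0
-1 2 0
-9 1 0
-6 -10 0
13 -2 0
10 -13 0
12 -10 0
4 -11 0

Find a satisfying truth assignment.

p1=F, p2=F, p3=T, p4=F, p5=T, p6=F, p7=T, p8=F, p9=F, p10=T, p11=F, p12=T, p13=F

Try p1 = False.
  then p9 is forced to False.
  then p4 is forced to False.
  then p11 is forced to False.
  then p7 is forced to True.
  then p5 is forced to True.
  then p12 is forced to True.
Branch on p2: take p2 = False.
For the remaining variables, p3 = True, p6 = False, p8 = False, p10 = True, p13 = False works.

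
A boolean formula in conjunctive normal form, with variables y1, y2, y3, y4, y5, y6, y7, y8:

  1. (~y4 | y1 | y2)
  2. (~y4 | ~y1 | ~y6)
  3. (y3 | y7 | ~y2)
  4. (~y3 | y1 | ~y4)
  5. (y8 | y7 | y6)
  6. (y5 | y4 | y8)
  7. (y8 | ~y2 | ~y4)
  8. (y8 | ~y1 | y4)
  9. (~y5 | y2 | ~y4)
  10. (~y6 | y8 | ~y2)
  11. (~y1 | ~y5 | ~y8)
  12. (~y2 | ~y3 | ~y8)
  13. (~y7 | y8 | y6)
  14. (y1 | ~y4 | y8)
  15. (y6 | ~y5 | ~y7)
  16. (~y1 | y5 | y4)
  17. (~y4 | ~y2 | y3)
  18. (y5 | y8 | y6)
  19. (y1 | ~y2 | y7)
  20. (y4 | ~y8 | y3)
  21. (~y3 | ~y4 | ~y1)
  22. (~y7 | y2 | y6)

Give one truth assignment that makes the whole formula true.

y1=0, y2=0, y3=0, y4=0, y5=1, y6=1, y7=1, y8=0

Check each clause:
  1. (y2 | y1 | ~y4) — ~y4 is true.
  2. (~y6 | ~y4 | ~y1) — ~y4 is true.
  3. (y3 | ~y2 | y7) — ~y2 is true.
  4. (y1 | ~y3 | ~y4) — ~y4 is true.
  5. (y8 | y6 | y7) — y6 is true.
  6. (y8 | y4 | y5) — y5 is true.
  7. (y8 | ~y2 | ~y4) — ~y4 is true.
  8. (y8 | ~y1 | y4) — ~y1 is true.
  9. (~y5 | y2 | ~y4) — ~y4 is true.
  10. (~y2 | y8 | ~y6) — ~y2 is true.
  11. (~y8 | ~y1 | ~y5) — ~y8 is true.
  12. (~y2 | ~y3 | ~y8) — ~y8 is true.
  13. (~y7 | y6 | y8) — y6 is true.
  14. (y8 | y1 | ~y4) — ~y4 is true.
  15. (~y5 | ~y7 | y6) — y6 is true.
  16. (y5 | y4 | ~y1) — y5 is true.
  17. (~y2 | ~y4 | y3) — ~y4 is true.
  18. (y8 | y6 | y5) — y5 is true.
  19. (y1 | y7 | ~y2) — ~y2 is true.
  20. (y4 | y3 | ~y8) — ~y8 is true.
  21. (~y3 | ~y1 | ~y4) — ~y4 is true.
  22. (y2 | ~y7 | y6) — y6 is true.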